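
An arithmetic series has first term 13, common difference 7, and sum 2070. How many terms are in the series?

Using S = n/2 × [2a + (n-1)d]
2070 = n/2 × [2(13) + (n-1)(7)]
2070 = n/2 × [26 + 7n - 7]
4140 = n × [19 + 7n]
7n² + (19)n - 4140 = 0
Discriminant: Δ = (19)² - 4(7)(-4140) = 361 + 115920 = 116281
√Δ = 341
n = [-(19) + √Δ] / (2·7) = (-19 + 341) / 14 = 322 / 14 = 23
(The negative root is discarded since n must be a positive integer.)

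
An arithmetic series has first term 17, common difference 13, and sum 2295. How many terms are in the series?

Using S = n/2 × [2a + (n-1)d]
2295 = n/2 × [2(17) + (n-1)(13)]
2295 = n/2 × [34 + 13n - 13]
4590 = n × [21 + 13n]
13n² + (21)n - 4590 = 0
Discriminant: Δ = (21)² - 4(13)(-4590) = 441 + 238680 = 239121
√Δ = 489
n = [-(21) + √Δ] / (2·13) = (-21 + 489) / 26 = 468 / 26 = 18
(The negative root is discarded since n must be a positive integer.)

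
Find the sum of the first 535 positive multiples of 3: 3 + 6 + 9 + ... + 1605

Factor out 3: = 3(1 + 2 + ... + 535) = 3 × n(n+1)/2
= 3 × 535×536/2
= 3 × 143380
= 430140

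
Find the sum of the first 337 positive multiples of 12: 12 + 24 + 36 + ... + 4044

Factor out 12: = 12(1 + 2 + ... + 337) = 12 × n(n+1)/2
= 12 × 337×338/2
= 12 × 56953
= 683436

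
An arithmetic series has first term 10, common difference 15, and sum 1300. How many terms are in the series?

Using S = n/2 × [2a + (n-1)d]
1300 = n/2 × [2(10) + (n-1)(15)]
1300 = n/2 × [20 + 15n - 15]
2600 = n × [5 + 15n]
15n² + (5)n - 2600 = 0
Discriminant: Δ = (5)² - 4(15)(-2600) = 25 + 156000 = 156025
√Δ = 395
n = [-(5) + √Δ] / (2·15) = (-5 + 395) / 30 = 390 / 30 = 13
(The negative root is discarded since n must be a positive integer.)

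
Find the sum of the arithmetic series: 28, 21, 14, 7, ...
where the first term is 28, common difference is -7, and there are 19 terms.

Sₙ = n/2 × (first + last)
Last term = a + (n-1)d = 28 + (19-1)×(-7) = -98
S_19 = 19/2 × (28 + (-98))
S_19 = 19/2 × (-70) = -665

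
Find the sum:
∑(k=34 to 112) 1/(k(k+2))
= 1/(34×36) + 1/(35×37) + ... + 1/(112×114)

Partial fractions: 1/(k(k+2)) = (1/2)[1/k - 1/(k+2)]
Telescoping leaves the first two and last two terms:
= (1/2)[1/34 + 1/35 - 1/113 - 1/114]
= 77341/3832395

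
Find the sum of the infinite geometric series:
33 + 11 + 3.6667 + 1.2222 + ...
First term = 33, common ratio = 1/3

For |r| < 1, S = a / (1 - r)
S = 33 / (1 - (1/3))
S = 33 / (2/3)
S = 99/2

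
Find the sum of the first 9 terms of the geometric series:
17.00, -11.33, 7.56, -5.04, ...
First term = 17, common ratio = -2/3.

Sₙ = a(1 - rⁿ) / (1 - r)
S_9 = 17(1 - (-2/3)^9) / (1 - (-2/3))
S_9 = 17(1 - (-512/19683)) / (5/3)
S_9 = 68663/6561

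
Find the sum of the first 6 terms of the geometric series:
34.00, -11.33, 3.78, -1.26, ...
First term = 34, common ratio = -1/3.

Sₙ = a(1 - rⁿ) / (1 - r)
S_6 = 34(1 - (-1/3)^6) / (1 - (-1/3))
S_6 = 34(1 - (1/729)) / (4/3)
S_6 = 6188/243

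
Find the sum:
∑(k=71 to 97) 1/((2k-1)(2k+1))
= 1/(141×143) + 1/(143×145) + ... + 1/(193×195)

Partial fractions: 1/((2k-1)(2k+1)) = (1/2)[1/(2k-1) - 1/(2k+1)]
The series telescopes:
= (1/2)[1/141 - 1/195]
= 3/3055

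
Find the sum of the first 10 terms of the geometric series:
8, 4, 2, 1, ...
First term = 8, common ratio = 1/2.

Sₙ = a(1 - rⁿ) / (1 - r)
S_10 = 8(1 - (1/2)^10) / (1 - (1/2))
S_10 = 8(1 - (1/1024)) / (1/2)
S_10 = 1023/64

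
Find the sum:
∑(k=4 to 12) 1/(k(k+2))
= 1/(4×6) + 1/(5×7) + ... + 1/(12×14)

Partial fractions: 1/(k(k+2)) = (1/2)[1/k - 1/(k+2)]
Telescoping leaves the first two and last two terms:
= (1/2)[1/4 + 1/5 - 1/13 - 1/14]
= 549/3640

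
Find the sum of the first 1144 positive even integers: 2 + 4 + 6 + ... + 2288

Sum of first n even numbers = n(n+1)
= 1144×1145
= 1309880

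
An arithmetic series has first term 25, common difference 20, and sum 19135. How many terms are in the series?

Using S = n/2 × [2a + (n-1)d]
19135 = n/2 × [2(25) + (n-1)(20)]
19135 = n/2 × [50 + 20n - 20]
38270 = n × [30 + 20n]
20n² + (30)n - 38270 = 0
Discriminant: Δ = (30)² - 4(20)(-38270) = 900 + 3061600 = 3062500
√Δ = 1750
n = [-(30) + √Δ] / (2·20) = (-30 + 1750) / 40 = 1720 / 40 = 43
(The negative root is discarded since n must be a positive integer.)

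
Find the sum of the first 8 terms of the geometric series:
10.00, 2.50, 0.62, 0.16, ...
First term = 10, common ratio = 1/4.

Sₙ = a(1 - rⁿ) / (1 - r)
S_8 = 10(1 - (1/4)^8) / (1 - (1/4))
S_8 = 10(1 - (1/65536)) / (3/4)
S_8 = 109225/8192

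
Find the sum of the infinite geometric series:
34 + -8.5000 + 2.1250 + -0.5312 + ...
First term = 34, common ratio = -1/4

For |r| < 1, S = a / (1 - r)
S = 34 / (1 - (-1/4))
S = 34 / (5/4)
S = 136/5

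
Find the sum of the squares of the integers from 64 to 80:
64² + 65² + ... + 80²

Use ∑_{k=1}^{n} k² = n(n+1)(2n+1)/6, then subtract the first 63 terms.
∑_{k=1}^{80} k² = 80×81×161/6 = 173880
∑_{k=1}^{63} k² = 63×64×127/6 = 85344
∑_{k=64}^{80} k² = 173880 - 85344 = 88536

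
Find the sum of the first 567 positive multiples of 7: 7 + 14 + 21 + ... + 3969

Factor out 7: = 7(1 + 2 + ... + 567) = 7 × n(n+1)/2
= 7 × 567×568/2
= 7 × 161028
= 1127196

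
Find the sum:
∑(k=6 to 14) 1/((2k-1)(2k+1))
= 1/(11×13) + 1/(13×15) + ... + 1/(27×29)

Partial fractions: 1/((2k-1)(2k+1)) = (1/2)[1/(2k-1) - 1/(2k+1)]
The series telescopes:
= (1/2)[1/11 - 1/29]
= 9/319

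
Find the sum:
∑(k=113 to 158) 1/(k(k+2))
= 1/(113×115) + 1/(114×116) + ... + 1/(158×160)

Partial fractions: 1/(k(k+2)) = (1/2)[1/k - 1/(k+2)]
Telescoping leaves the first two and last two terms:
= (1/2)[1/113 + 1/114 - 1/159 - 1/160]
= 92529/36413120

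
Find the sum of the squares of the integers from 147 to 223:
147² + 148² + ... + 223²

Use ∑_{k=1}^{n} k² = n(n+1)(2n+1)/6, then subtract the first 146 terms.
∑_{k=1}^{223} k² = 223×224×447/6 = 3721424
∑_{k=1}^{146} k² = 146×147×293/6 = 1048061
∑_{k=147}^{223} k² = 3721424 - 1048061 = 2673363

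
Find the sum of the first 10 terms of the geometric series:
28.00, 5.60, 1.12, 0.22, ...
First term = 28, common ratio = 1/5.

Sₙ = a(1 - rⁿ) / (1 - r)
S_10 = 28(1 - (1/5)^10) / (1 - (1/5))
S_10 = 28(1 - (1/9765625)) / (4/5)
S_10 = 68359368/1953125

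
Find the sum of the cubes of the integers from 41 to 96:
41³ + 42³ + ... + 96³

Use ∑_{k=1}^{n} k³ = [n(n+1)/2]², then subtract the first 40 terms.
∑_{k=1}^{96} k³ = [96×97/2]² = 4656² = 21678336
∑_{k=1}^{40} k³ = [40×41/2]² = 820² = 672400
∑_{k=41}^{96} k³ = 21678336 - 672400 = 21005936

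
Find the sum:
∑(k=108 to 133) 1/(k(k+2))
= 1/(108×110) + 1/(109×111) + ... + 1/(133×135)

Partial fractions: 1/(k(k+2)) = (1/2)[1/k - 1/(k+2)]
Telescoping leaves the first two and last two terms:
= (1/2)[1/108 + 1/109 - 1/134 - 1/135]
= 14053/7887240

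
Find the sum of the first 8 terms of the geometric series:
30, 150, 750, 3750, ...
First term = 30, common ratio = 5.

Sₙ = a(1 - rⁿ) / (1 - r)
S_8 = 30(1 - 5^8) / (1 - 5)
S_8 = 30(1 - 390625) / (-4)
S_8 = 2929680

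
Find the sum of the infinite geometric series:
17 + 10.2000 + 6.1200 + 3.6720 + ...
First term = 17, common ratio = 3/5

For |r| < 1, S = a / (1 - r)
S = 17 / (1 - (3/5))
S = 17 / (2/5)
S = 85/2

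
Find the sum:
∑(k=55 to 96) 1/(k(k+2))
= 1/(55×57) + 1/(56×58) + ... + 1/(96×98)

Partial fractions: 1/(k(k+2)) = (1/2)[1/k - 1/(k+2)]
Telescoping leaves the first two and last two terms:
= (1/2)[1/55 + 1/56 - 1/97 - 1/98]
= 32469/4182640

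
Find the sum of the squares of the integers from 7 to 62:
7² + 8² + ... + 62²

Use ∑_{k=1}^{n} k² = n(n+1)(2n+1)/6, then subtract the first 6 terms.
∑_{k=1}^{62} k² = 62×63×125/6 = 81375
∑_{k=1}^{6} k² = 6×7×13/6 = 91
∑_{k=7}^{62} k² = 81375 - 91 = 81284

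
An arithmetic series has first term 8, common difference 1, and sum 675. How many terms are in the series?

Using S = n/2 × [2a + (n-1)d]
675 = n/2 × [2(8) + (n-1)(1)]
675 = n/2 × [16 + 1n - 1]
1350 = n × [15 + 1n]
1n² + (15)n - 1350 = 0
Discriminant: Δ = (15)² - 4(1)(-1350) = 225 + 5400 = 5625
√Δ = 75
n = [-(15) + √Δ] / (2·1) = (-15 + 75) / 2 = 60 / 2 = 30
(The negative root is discarded since n must be a positive integer.)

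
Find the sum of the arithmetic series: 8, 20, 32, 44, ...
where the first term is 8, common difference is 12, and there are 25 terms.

Sₙ = n/2 × (first + last)
Last term = a + (n-1)d = 8 + (25-1)×12 = 296
S_25 = 25/2 × (8 + 296)
S_25 = 25/2 × 304 = 3800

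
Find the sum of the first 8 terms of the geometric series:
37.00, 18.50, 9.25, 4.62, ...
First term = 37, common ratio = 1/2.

Sₙ = a(1 - rⁿ) / (1 - r)
S_8 = 37(1 - (1/2)^8) / (1 - (1/2))
S_8 = 37(1 - (1/256)) / (1/2)
S_8 = 9435/128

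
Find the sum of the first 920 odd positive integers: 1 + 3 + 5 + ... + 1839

Sum of first n odd numbers = n²
= 920²
= 846400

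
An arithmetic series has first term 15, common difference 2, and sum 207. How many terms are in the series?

Using S = n/2 × [2a + (n-1)d]
207 = n/2 × [2(15) + (n-1)(2)]
207 = n/2 × [30 + 2n - 2]
414 = n × [28 + 2n]
2n² + (28)n - 414 = 0
Discriminant: Δ = (28)² - 4(2)(-414) = 784 + 3312 = 4096
√Δ = 64
n = [-(28) + √Δ] / (2·2) = (-28 + 64) / 4 = 36 / 4 = 9
(The negative root is discarded since n must be a positive integer.)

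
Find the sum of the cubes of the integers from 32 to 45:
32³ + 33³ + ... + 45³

Use ∑_{k=1}^{n} k³ = [n(n+1)/2]², then subtract the first 31 terms.
∑_{k=1}^{45} k³ = [45×46/2]² = 1035² = 1071225
∑_{k=1}^{31} k³ = [31×32/2]² = 496² = 246016
∑_{k=32}^{45} k³ = 1071225 - 246016 = 825209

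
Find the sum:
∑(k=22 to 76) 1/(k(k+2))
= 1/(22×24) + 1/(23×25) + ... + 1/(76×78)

Partial fractions: 1/(k(k+2)) = (1/2)[1/k - 1/(k+2)]
Telescoping leaves the first two and last two terms:
= (1/2)[1/22 + 1/23 - 1/77 - 1/78]
= 2180/69069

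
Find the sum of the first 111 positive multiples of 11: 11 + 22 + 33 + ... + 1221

Factor out 11: = 11(1 + 2 + ... + 111) = 11 × n(n+1)/2
= 11 × 111×112/2
= 11 × 6216
= 68376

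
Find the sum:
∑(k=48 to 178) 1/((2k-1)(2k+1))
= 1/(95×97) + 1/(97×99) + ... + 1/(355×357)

Partial fractions: 1/((2k-1)(2k+1)) = (1/2)[1/(2k-1) - 1/(2k+1)]
The series telescopes:
= (1/2)[1/95 - 1/357]
= 131/33915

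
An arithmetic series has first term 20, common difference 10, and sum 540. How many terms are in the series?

Using S = n/2 × [2a + (n-1)d]
540 = n/2 × [2(20) + (n-1)(10)]
540 = n/2 × [40 + 10n - 10]
1080 = n × [30 + 10n]
10n² + (30)n - 1080 = 0
Discriminant: Δ = (30)² - 4(10)(-1080) = 900 + 43200 = 44100
√Δ = 210
n = [-(30) + √Δ] / (2·10) = (-30 + 210) / 20 = 180 / 20 = 9
(The negative root is discarded since n must be a positive integer.)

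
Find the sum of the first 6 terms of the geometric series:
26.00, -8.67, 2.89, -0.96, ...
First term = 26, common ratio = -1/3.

Sₙ = a(1 - rⁿ) / (1 - r)
S_6 = 26(1 - (-1/3)^6) / (1 - (-1/3))
S_6 = 26(1 - (1/729)) / (4/3)
S_6 = 4732/243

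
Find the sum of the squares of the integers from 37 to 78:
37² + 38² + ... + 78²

Use ∑_{k=1}^{n} k² = n(n+1)(2n+1)/6, then subtract the first 36 terms.
∑_{k=1}^{78} k² = 78×79×157/6 = 161239
∑_{k=1}^{36} k² = 36×37×73/6 = 16206
∑_{k=37}^{78} k² = 161239 - 16206 = 145033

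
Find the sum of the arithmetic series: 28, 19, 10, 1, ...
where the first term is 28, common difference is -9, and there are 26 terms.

Sₙ = n/2 × (first + last)
Last term = a + (n-1)d = 28 + (26-1)×(-9) = -197
S_26 = 26/2 × (28 + (-197))
S_26 = 26/2 × (-169) = -2197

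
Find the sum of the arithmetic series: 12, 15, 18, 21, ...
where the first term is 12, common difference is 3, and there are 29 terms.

Sₙ = n/2 × (first + last)
Last term = a + (n-1)d = 12 + (29-1)×3 = 96
S_29 = 29/2 × (12 + 96)
S_29 = 29/2 × 108 = 1566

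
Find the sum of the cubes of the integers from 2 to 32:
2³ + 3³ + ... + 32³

Use ∑_{k=1}^{n} k³ = [n(n+1)/2]², then subtract the first 1 terms.
∑_{k=1}^{32} k³ = [32×33/2]² = 528² = 278784
∑_{k=1}^{1} k³ = [1×2/2]² = 1² = 1
∑_{k=2}^{32} k³ = 278784 - 1 = 278783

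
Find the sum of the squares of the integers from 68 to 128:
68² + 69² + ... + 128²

Use ∑_{k=1}^{n} k² = n(n+1)(2n+1)/6, then subtract the first 67 terms.
∑_{k=1}^{128} k² = 128×129×257/6 = 707264
∑_{k=1}^{67} k² = 67×68×135/6 = 102510
∑_{k=68}^{128} k² = 707264 - 102510 = 604754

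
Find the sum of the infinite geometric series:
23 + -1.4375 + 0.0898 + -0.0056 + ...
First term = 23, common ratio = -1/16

For |r| < 1, S = a / (1 - r)
S = 23 / (1 - (-1/16))
S = 23 / (17/16)
S = 368/17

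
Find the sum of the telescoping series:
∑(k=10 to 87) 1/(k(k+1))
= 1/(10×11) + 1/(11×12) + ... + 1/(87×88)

Partial fractions: 1/(k(k+1)) = 1/k - 1/(k+1)
The series telescopes:
= (1/10 - 1/11) + (1/11 - 1/12) + ... + (1/87 - 1/88)
= 1/10 - 1/88
= 39/440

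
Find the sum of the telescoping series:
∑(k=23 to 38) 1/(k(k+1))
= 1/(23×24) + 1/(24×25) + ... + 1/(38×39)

Partial fractions: 1/(k(k+1)) = 1/k - 1/(k+1)
The series telescopes:
= (1/23 - 1/24) + (1/24 - 1/25) + ... + (1/38 - 1/39)
= 1/23 - 1/39
= 16/897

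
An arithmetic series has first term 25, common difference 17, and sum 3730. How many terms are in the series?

Using S = n/2 × [2a + (n-1)d]
3730 = n/2 × [2(25) + (n-1)(17)]
3730 = n/2 × [50 + 17n - 17]
7460 = n × [33 + 17n]
17n² + (33)n - 7460 = 0
Discriminant: Δ = (33)² - 4(17)(-7460) = 1089 + 507280 = 508369
√Δ = 713
n = [-(33) + √Δ] / (2·17) = (-33 + 713) / 34 = 680 / 34 = 20
(The negative root is discarded since n must be a positive integer.)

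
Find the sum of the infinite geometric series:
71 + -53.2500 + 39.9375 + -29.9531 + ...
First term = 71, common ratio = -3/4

For |r| < 1, S = a / (1 - r)
S = 71 / (1 - (-3/4))
S = 71 / (7/4)
S = 284/7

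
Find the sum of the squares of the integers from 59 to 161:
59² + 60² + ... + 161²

Use ∑_{k=1}^{n} k² = n(n+1)(2n+1)/6, then subtract the first 58 terms.
∑_{k=1}^{161} k² = 161×162×323/6 = 1404081
∑_{k=1}^{58} k² = 58×59×117/6 = 66729
∑_{k=59}^{161} k² = 1404081 - 66729 = 1337352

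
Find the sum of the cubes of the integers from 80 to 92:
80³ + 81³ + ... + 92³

Use ∑_{k=1}^{n} k³ = [n(n+1)/2]², then subtract the first 79 terms.
∑_{k=1}^{92} k³ = [92×93/2]² = 4278² = 18301284
∑_{k=1}^{79} k³ = [79×80/2]² = 3160² = 9985600
∑_{k=80}^{92} k³ = 18301284 - 9985600 = 8315684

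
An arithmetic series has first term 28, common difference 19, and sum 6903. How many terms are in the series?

Using S = n/2 × [2a + (n-1)d]
6903 = n/2 × [2(28) + (n-1)(19)]
6903 = n/2 × [56 + 19n - 19]
13806 = n × [37 + 19n]
19n² + (37)n - 13806 = 0
Discriminant: Δ = (37)² - 4(19)(-13806) = 1369 + 1049256 = 1050625
√Δ = 1025
n = [-(37) + √Δ] / (2·19) = (-37 + 1025) / 38 = 988 / 38 = 26
(The negative root is discarded since n must be a positive integer.)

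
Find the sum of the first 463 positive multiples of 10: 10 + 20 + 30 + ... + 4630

Factor out 10: = 10(1 + 2 + ... + 463) = 10 × n(n+1)/2
= 10 × 463×464/2
= 10 × 107416
= 1074160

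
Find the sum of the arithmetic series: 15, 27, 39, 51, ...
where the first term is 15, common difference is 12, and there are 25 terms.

Sₙ = n/2 × (first + last)
Last term = a + (n-1)d = 15 + (25-1)×12 = 303
S_25 = 25/2 × (15 + 303)
S_25 = 25/2 × 318 = 3975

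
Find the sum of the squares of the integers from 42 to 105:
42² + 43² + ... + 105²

Use ∑_{k=1}^{n} k² = n(n+1)(2n+1)/6, then subtract the first 41 terms.
∑_{k=1}^{105} k² = 105×106×211/6 = 391405
∑_{k=1}^{41} k² = 41×42×83/6 = 23821
∑_{k=42}^{105} k² = 391405 - 23821 = 367584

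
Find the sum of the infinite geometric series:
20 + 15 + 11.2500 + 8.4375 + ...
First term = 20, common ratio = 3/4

For |r| < 1, S = a / (1 - r)
S = 20 / (1 - (3/4))
S = 20 / (1/4)
S = 80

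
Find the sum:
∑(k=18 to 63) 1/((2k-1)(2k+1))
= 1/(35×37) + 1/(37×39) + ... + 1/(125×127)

Partial fractions: 1/((2k-1)(2k+1)) = (1/2)[1/(2k-1) - 1/(2k+1)]
The series telescopes:
= (1/2)[1/35 - 1/127]
= 46/4445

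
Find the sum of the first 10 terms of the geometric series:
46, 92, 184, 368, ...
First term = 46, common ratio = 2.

Sₙ = a(1 - rⁿ) / (1 - r)
S_10 = 46(1 - 2^10) / (1 - 2)
S_10 = 46(1 - 1024) / (-1)
S_10 = 47058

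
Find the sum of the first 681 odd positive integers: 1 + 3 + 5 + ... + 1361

Sum of first n odd numbers = n²
= 681²
= 463761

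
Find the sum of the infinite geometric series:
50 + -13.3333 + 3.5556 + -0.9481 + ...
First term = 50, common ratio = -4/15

For |r| < 1, S = a / (1 - r)
S = 50 / (1 - (-4/15))
S = 50 / (19/15)
S = 750/19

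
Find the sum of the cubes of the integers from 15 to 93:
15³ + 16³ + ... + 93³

Use ∑_{k=1}^{n} k³ = [n(n+1)/2]², then subtract the first 14 terms.
∑_{k=1}^{93} k³ = [93×94/2]² = 4371² = 19105641
∑_{k=1}^{14} k³ = [14×15/2]² = 105² = 11025
∑_{k=15}^{93} k³ = 19105641 - 11025 = 19094616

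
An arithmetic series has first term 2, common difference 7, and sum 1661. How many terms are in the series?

Using S = n/2 × [2a + (n-1)d]
1661 = n/2 × [2(2) + (n-1)(7)]
1661 = n/2 × [4 + 7n - 7]
3322 = n × [-3 + 7n]
7n² + (-3)n - 3322 = 0
Discriminant: Δ = (-3)² - 4(7)(-3322) = 9 + 93016 = 93025
√Δ = 305
n = [-(-3) + √Δ] / (2·7) = (3 + 305) / 14 = 308 / 14 = 22
(The negative root is discarded since n must be a positive integer.)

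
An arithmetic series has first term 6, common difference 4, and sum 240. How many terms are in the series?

Using S = n/2 × [2a + (n-1)d]
240 = n/2 × [2(6) + (n-1)(4)]
240 = n/2 × [12 + 4n - 4]
480 = n × [8 + 4n]
4n² + (8)n - 480 = 0
Discriminant: Δ = (8)² - 4(4)(-480) = 64 + 7680 = 7744
√Δ = 88
n = [-(8) + √Δ] / (2·4) = (-8 + 88) / 8 = 80 / 8 = 10
(The negative root is discarded since n must be a positive integer.)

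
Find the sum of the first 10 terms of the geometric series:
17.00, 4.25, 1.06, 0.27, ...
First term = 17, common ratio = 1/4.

Sₙ = a(1 - rⁿ) / (1 - r)
S_10 = 17(1 - (1/4)^10) / (1 - (1/4))
S_10 = 17(1 - (1/1048576)) / (3/4)
S_10 = 5941925/262144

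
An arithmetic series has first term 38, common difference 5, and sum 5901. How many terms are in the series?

Using S = n/2 × [2a + (n-1)d]
5901 = n/2 × [2(38) + (n-1)(5)]
5901 = n/2 × [76 + 5n - 5]
11802 = n × [71 + 5n]
5n² + (71)n - 11802 = 0
Discriminant: Δ = (71)² - 4(5)(-11802) = 5041 + 236040 = 241081
√Δ = 491
n = [-(71) + √Δ] / (2·5) = (-71 + 491) / 10 = 420 / 10 = 42
(The negative root is discarded since n must be a positive integer.)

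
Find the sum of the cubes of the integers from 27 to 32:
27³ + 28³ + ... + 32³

Use ∑_{k=1}^{n} k³ = [n(n+1)/2]², then subtract the first 26 terms.
∑_{k=1}^{32} k³ = [32×33/2]² = 528² = 278784
∑_{k=1}^{26} k³ = [26×27/2]² = 351² = 123201
∑_{k=27}^{32} k³ = 278784 - 123201 = 155583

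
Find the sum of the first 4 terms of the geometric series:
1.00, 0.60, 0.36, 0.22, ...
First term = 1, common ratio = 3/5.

Sₙ = a(1 - rⁿ) / (1 - r)
S_4 = 1(1 - (3/5)^4) / (1 - (3/5))
S_4 = 1(1 - (81/625)) / (2/5)
S_4 = 272/125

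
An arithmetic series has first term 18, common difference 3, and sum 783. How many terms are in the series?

Using S = n/2 × [2a + (n-1)d]
783 = n/2 × [2(18) + (n-1)(3)]
783 = n/2 × [36 + 3n - 3]
1566 = n × [33 + 3n]
3n² + (33)n - 1566 = 0
Discriminant: Δ = (33)² - 4(3)(-1566) = 1089 + 18792 = 19881
√Δ = 141
n = [-(33) + √Δ] / (2·3) = (-33 + 141) / 6 = 108 / 6 = 18
(The negative root is discarded since n must be a positive integer.)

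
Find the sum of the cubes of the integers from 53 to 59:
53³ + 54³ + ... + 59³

Use ∑_{k=1}^{n} k³ = [n(n+1)/2]², then subtract the first 52 terms.
∑_{k=1}^{59} k³ = [59×60/2]² = 1770² = 3132900
∑_{k=1}^{52} k³ = [52×53/2]² = 1378² = 1898884
∑_{k=53}^{59} k³ = 3132900 - 1898884 = 1234016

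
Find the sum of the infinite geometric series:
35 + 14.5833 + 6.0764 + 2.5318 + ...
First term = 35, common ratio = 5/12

For |r| < 1, S = a / (1 - r)
S = 35 / (1 - (5/12))
S = 35 / (7/12)
S = 60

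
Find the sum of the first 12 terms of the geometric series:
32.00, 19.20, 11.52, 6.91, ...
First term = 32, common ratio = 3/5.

Sₙ = a(1 - rⁿ) / (1 - r)
S_12 = 32(1 - (3/5)^12) / (1 - (3/5))
S_12 = 32(1 - (531441/244140625)) / (2/5)
S_12 = 3897746944/48828125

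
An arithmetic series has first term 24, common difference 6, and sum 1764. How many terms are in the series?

Using S = n/2 × [2a + (n-1)d]
1764 = n/2 × [2(24) + (n-1)(6)]
1764 = n/2 × [48 + 6n - 6]
3528 = n × [42 + 6n]
6n² + (42)n - 3528 = 0
Discriminant: Δ = (42)² - 4(6)(-3528) = 1764 + 84672 = 86436
√Δ = 294
n = [-(42) + √Δ] / (2·6) = (-42 + 294) / 12 = 252 / 12 = 21
(The negative root is discarded since n must be a positive integer.)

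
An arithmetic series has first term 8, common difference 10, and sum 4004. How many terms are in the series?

Using S = n/2 × [2a + (n-1)d]
4004 = n/2 × [2(8) + (n-1)(10)]
4004 = n/2 × [16 + 10n - 10]
8008 = n × [6 + 10n]
10n² + (6)n - 8008 = 0
Discriminant: Δ = (6)² - 4(10)(-8008) = 36 + 320320 = 320356
√Δ = 566
n = [-(6) + √Δ] / (2·10) = (-6 + 566) / 20 = 560 / 20 = 28
(The negative root is discarded since n must be a positive integer.)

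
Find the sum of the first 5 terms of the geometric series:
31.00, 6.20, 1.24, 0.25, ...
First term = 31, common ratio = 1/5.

Sₙ = a(1 - rⁿ) / (1 - r)
S_5 = 31(1 - (1/5)^5) / (1 - (1/5))
S_5 = 31(1 - (1/3125)) / (4/5)
S_5 = 24211/625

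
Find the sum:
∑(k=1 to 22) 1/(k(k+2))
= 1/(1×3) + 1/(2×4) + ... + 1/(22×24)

Partial fractions: 1/(k(k+2)) = (1/2)[1/k - 1/(k+2)]
Telescoping leaves the first two and last two terms:
= (1/2)[1/1 + 1/2 - 1/23 - 1/24]
= 781/1104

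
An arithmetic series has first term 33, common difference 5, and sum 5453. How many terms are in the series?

Using S = n/2 × [2a + (n-1)d]
5453 = n/2 × [2(33) + (n-1)(5)]
5453 = n/2 × [66 + 5n - 5]
10906 = n × [61 + 5n]
5n² + (61)n - 10906 = 0
Discriminant: Δ = (61)² - 4(5)(-10906) = 3721 + 218120 = 221841
√Δ = 471
n = [-(61) + √Δ] / (2·5) = (-61 + 471) / 10 = 410 / 10 = 41
(The negative root is discarded since n must be a positive integer.)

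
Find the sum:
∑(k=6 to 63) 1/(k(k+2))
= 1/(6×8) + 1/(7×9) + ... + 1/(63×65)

Partial fractions: 1/(k(k+2)) = (1/2)[1/k - 1/(k+2)]
Telescoping leaves the first two and last two terms:
= (1/2)[1/6 + 1/7 - 1/64 - 1/65]
= 24331/174720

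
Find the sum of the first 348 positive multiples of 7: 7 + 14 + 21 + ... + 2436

Factor out 7: = 7(1 + 2 + ... + 348) = 7 × n(n+1)/2
= 7 × 348×349/2
= 7 × 60726
= 425082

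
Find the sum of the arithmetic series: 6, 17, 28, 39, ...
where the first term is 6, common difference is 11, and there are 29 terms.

Sₙ = n/2 × (first + last)
Last term = a + (n-1)d = 6 + (29-1)×11 = 314
S_29 = 29/2 × (6 + 314)
S_29 = 29/2 × 320 = 4640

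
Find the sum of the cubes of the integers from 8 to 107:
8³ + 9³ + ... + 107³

Use ∑_{k=1}^{n} k³ = [n(n+1)/2]², then subtract the first 7 terms.
∑_{k=1}^{107} k³ = [107×108/2]² = 5778² = 33385284
∑_{k=1}^{7} k³ = [7×8/2]² = 28² = 784
∑_{k=8}^{107} k³ = 33385284 - 784 = 33384500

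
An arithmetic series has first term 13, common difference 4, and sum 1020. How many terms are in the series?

Using S = n/2 × [2a + (n-1)d]
1020 = n/2 × [2(13) + (n-1)(4)]
1020 = n/2 × [26 + 4n - 4]
2040 = n × [22 + 4n]
4n² + (22)n - 2040 = 0
Discriminant: Δ = (22)² - 4(4)(-2040) = 484 + 32640 = 33124
√Δ = 182
n = [-(22) + √Δ] / (2·4) = (-22 + 182) / 8 = 160 / 8 = 20
(The negative root is discarded since n must be a positive integer.)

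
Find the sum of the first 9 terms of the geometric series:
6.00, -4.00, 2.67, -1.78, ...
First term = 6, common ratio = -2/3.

Sₙ = a(1 - rⁿ) / (1 - r)
S_9 = 6(1 - (-2/3)^9) / (1 - (-2/3))
S_9 = 6(1 - (-512/19683)) / (5/3)
S_9 = 8078/2187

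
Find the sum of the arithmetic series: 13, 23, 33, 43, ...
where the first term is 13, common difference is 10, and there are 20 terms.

Sₙ = n/2 × (first + last)
Last term = a + (n-1)d = 13 + (20-1)×10 = 203
S_20 = 20/2 × (13 + 203)
S_20 = 20/2 × 216 = 2160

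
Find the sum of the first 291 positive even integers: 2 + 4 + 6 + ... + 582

Sum of first n even numbers = n(n+1)
= 291×292
= 84972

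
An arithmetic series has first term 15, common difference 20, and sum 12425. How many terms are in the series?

Using S = n/2 × [2a + (n-1)d]
12425 = n/2 × [2(15) + (n-1)(20)]
12425 = n/2 × [30 + 20n - 20]
24850 = n × [10 + 20n]
20n² + (10)n - 24850 = 0
Discriminant: Δ = (10)² - 4(20)(-24850) = 100 + 1988000 = 1988100
√Δ = 1410
n = [-(10) + √Δ] / (2·20) = (-10 + 1410) / 40 = 1400 / 40 = 35
(The negative root is discarded since n must be a positive integer.)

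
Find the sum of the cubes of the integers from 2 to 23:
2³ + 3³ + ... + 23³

Use ∑_{k=1}^{n} k³ = [n(n+1)/2]², then subtract the first 1 terms.
∑_{k=1}^{23} k³ = [23×24/2]² = 276² = 76176
∑_{k=1}^{1} k³ = [1×2/2]² = 1² = 1
∑_{k=2}^{23} k³ = 76176 - 1 = 76175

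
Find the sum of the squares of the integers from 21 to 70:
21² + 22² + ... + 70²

Use ∑_{k=1}^{n} k² = n(n+1)(2n+1)/6, then subtract the first 20 terms.
∑_{k=1}^{70} k² = 70×71×141/6 = 116795
∑_{k=1}^{20} k² = 20×21×41/6 = 2870
∑_{k=21}^{70} k² = 116795 - 2870 = 113925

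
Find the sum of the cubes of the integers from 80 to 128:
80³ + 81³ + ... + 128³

Use ∑_{k=1}^{n} k³ = [n(n+1)/2]², then subtract the first 79 terms.
∑_{k=1}^{128} k³ = [128×129/2]² = 8256² = 68161536
∑_{k=1}^{79} k³ = [79×80/2]² = 3160² = 9985600
∑_{k=80}^{128} k³ = 68161536 - 9985600 = 58175936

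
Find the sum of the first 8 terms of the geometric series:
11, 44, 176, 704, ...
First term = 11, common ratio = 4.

Sₙ = a(1 - rⁿ) / (1 - r)
S_8 = 11(1 - 4^8) / (1 - 4)
S_8 = 11(1 - 65536) / (-3)
S_8 = 240295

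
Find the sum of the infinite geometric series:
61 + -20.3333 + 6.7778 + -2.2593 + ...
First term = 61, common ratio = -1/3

For |r| < 1, S = a / (1 - r)
S = 61 / (1 - (-1/3))
S = 61 / (4/3)
S = 183/4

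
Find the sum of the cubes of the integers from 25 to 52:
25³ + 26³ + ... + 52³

Use ∑_{k=1}^{n} k³ = [n(n+1)/2]², then subtract the first 24 terms.
∑_{k=1}^{52} k³ = [52×53/2]² = 1378² = 1898884
∑_{k=1}^{24} k³ = [24×25/2]² = 300² = 90000
∑_{k=25}^{52} k³ = 1898884 - 90000 = 1808884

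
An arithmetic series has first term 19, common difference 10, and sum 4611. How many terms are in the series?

Using S = n/2 × [2a + (n-1)d]
4611 = n/2 × [2(19) + (n-1)(10)]
4611 = n/2 × [38 + 10n - 10]
9222 = n × [28 + 10n]
10n² + (28)n - 9222 = 0
Discriminant: Δ = (28)² - 4(10)(-9222) = 784 + 368880 = 369664
√Δ = 608
n = [-(28) + √Δ] / (2·10) = (-28 + 608) / 20 = 580 / 20 = 29
(The negative root is discarded since n must be a positive integer.)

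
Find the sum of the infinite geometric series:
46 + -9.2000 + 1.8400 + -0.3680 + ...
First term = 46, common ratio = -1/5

For |r| < 1, S = a / (1 - r)
S = 46 / (1 - (-1/5))
S = 46 / (6/5)
S = 115/3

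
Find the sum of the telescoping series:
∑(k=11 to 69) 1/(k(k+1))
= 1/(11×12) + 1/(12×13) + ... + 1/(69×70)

Partial fractions: 1/(k(k+1)) = 1/k - 1/(k+1)
The series telescopes:
= (1/11 - 1/12) + (1/12 - 1/13) + ... + (1/69 - 1/70)
= 1/11 - 1/70
= 59/770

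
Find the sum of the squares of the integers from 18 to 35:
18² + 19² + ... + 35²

Use ∑_{k=1}^{n} k² = n(n+1)(2n+1)/6, then subtract the first 17 terms.
∑_{k=1}^{35} k² = 35×36×71/6 = 14910
∑_{k=1}^{17} k² = 17×18×35/6 = 1785
∑_{k=18}^{35} k² = 14910 - 1785 = 13125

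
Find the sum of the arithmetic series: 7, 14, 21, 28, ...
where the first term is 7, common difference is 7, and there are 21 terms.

Sₙ = n/2 × (first + last)
Last term = a + (n-1)d = 7 + (21-1)×7 = 147
S_21 = 21/2 × (7 + 147)
S_21 = 21/2 × 154 = 1617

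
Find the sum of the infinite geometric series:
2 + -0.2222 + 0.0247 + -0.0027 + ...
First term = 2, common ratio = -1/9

For |r| < 1, S = a / (1 - r)
S = 2 / (1 - (-1/9))
S = 2 / (10/9)
S = 9/5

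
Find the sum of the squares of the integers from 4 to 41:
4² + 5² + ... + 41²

Use ∑_{k=1}^{n} k² = n(n+1)(2n+1)/6, then subtract the first 3 terms.
∑_{k=1}^{41} k² = 41×42×83/6 = 23821
∑_{k=1}^{3} k² = 3×4×7/6 = 14
∑_{k=4}^{41} k² = 23821 - 14 = 23807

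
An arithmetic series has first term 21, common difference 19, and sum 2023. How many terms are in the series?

Using S = n/2 × [2a + (n-1)d]
2023 = n/2 × [2(21) + (n-1)(19)]
2023 = n/2 × [42 + 19n - 19]
4046 = n × [23 + 19n]
19n² + (23)n - 4046 = 0
Discriminant: Δ = (23)² - 4(19)(-4046) = 529 + 307496 = 308025
√Δ = 555
n = [-(23) + √Δ] / (2·19) = (-23 + 555) / 38 = 532 / 38 = 14
(The negative root is discarded since n must be a positive integer.)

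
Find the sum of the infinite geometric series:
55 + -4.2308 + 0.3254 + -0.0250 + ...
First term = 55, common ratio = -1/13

For |r| < 1, S = a / (1 - r)
S = 55 / (1 - (-1/13))
S = 55 / (14/13)
S = 715/14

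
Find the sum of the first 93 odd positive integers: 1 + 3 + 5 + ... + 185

Sum of first n odd numbers = n²
= 93²
= 8649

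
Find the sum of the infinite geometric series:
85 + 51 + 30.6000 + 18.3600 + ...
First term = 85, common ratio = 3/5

For |r| < 1, S = a / (1 - r)
S = 85 / (1 - (3/5))
S = 85 / (2/5)
S = 425/2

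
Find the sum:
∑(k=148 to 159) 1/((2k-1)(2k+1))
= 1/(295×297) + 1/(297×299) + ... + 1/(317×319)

Partial fractions: 1/((2k-1)(2k+1)) = (1/2)[1/(2k-1) - 1/(2k+1)]
The series telescopes:
= (1/2)[1/295 - 1/319]
= 12/94105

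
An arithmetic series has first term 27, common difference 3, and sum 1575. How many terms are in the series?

Using S = n/2 × [2a + (n-1)d]
1575 = n/2 × [2(27) + (n-1)(3)]
1575 = n/2 × [54 + 3n - 3]
3150 = n × [51 + 3n]
3n² + (51)n - 3150 = 0
Discriminant: Δ = (51)² - 4(3)(-3150) = 2601 + 37800 = 40401
√Δ = 201
n = [-(51) + √Δ] / (2·3) = (-51 + 201) / 6 = 150 / 6 = 25
(The negative root is discarded since n must be a positive integer.)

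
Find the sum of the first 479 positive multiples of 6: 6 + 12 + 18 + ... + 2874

Factor out 6: = 6(1 + 2 + ... + 479) = 6 × n(n+1)/2
= 6 × 479×480/2
= 6 × 114960
= 689760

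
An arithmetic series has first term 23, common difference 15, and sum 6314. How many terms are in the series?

Using S = n/2 × [2a + (n-1)d]
6314 = n/2 × [2(23) + (n-1)(15)]
6314 = n/2 × [46 + 15n - 15]
12628 = n × [31 + 15n]
15n² + (31)n - 12628 = 0
Discriminant: Δ = (31)² - 4(15)(-12628) = 961 + 757680 = 758641
√Δ = 871
n = [-(31) + √Δ] / (2·15) = (-31 + 871) / 30 = 840 / 30 = 28
(The negative root is discarded since n must be a positive integer.)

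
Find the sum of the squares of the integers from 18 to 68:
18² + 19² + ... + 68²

Use ∑_{k=1}^{n} k² = n(n+1)(2n+1)/6, then subtract the first 17 terms.
∑_{k=1}^{68} k² = 68×69×137/6 = 107134
∑_{k=1}^{17} k² = 17×18×35/6 = 1785
∑_{k=18}^{68} k² = 107134 - 1785 = 105349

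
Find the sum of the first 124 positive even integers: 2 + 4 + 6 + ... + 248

Sum of first n even numbers = n(n+1)
= 124×125
= 15500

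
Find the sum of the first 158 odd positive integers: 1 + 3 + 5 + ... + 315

Sum of first n odd numbers = n²
= 158²
= 24964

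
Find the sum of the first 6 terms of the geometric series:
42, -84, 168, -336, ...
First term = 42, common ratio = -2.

Sₙ = a(1 - rⁿ) / (1 - r)
S_6 = 42(1 - (-2)^6) / (1 - (-2))
S_6 = 42(1 - 64) / (3)
S_6 = -882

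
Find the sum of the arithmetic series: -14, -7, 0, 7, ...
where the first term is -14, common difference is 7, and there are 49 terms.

Sₙ = n/2 × (first + last)
Last term = a + (n-1)d = -14 + (49-1)×7 = 322
S_49 = 49/2 × (-14 + 322)
S_49 = 49/2 × 308 = 7546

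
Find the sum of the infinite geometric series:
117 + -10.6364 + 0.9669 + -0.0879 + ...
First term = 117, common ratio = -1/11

For |r| < 1, S = a / (1 - r)
S = 117 / (1 - (-1/11))
S = 117 / (12/11)
S = 429/4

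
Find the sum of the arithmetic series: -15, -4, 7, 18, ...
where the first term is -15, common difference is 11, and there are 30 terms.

Sₙ = n/2 × (first + last)
Last term = a + (n-1)d = -15 + (30-1)×11 = 304
S_30 = 30/2 × (-15 + 304)
S_30 = 30/2 × 289 = 4335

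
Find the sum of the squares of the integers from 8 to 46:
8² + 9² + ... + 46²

Use ∑_{k=1}^{n} k² = n(n+1)(2n+1)/6, then subtract the first 7 terms.
∑_{k=1}^{46} k² = 46×47×93/6 = 33511
∑_{k=1}^{7} k² = 7×8×15/6 = 140
∑_{k=8}^{46} k² = 33511 - 140 = 33371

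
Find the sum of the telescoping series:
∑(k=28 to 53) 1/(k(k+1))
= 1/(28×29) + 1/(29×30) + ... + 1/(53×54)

Partial fractions: 1/(k(k+1)) = 1/k - 1/(k+1)
The series telescopes:
= (1/28 - 1/29) + (1/29 - 1/30) + ... + (1/53 - 1/54)
= 1/28 - 1/54
= 13/756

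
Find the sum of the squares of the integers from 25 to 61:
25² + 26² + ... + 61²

Use ∑_{k=1}^{n} k² = n(n+1)(2n+1)/6, then subtract the first 24 terms.
∑_{k=1}^{61} k² = 61×62×123/6 = 77531
∑_{k=1}^{24} k² = 24×25×49/6 = 4900
∑_{k=25}^{61} k² = 77531 - 4900 = 72631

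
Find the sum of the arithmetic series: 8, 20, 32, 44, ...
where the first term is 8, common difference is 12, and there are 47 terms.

Sₙ = n/2 × (first + last)
Last term = a + (n-1)d = 8 + (47-1)×12 = 560
S_47 = 47/2 × (8 + 560)
S_47 = 47/2 × 568 = 13348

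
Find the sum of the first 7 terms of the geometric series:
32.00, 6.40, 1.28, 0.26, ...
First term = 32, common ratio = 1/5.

Sₙ = a(1 - rⁿ) / (1 - r)
S_7 = 32(1 - (1/5)^7) / (1 - (1/5))
S_7 = 32(1 - (1/78125)) / (4/5)
S_7 = 624992/15625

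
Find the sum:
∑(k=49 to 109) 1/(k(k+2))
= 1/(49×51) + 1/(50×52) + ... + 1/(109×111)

Partial fractions: 1/(k(k+2)) = (1/2)[1/k - 1/(k+2)]
Telescoping leaves the first two and last two terms:
= (1/2)[1/49 + 1/50 - 1/110 - 1/111]
= 33367/2991450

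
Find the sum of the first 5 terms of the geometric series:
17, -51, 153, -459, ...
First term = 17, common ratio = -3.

Sₙ = a(1 - rⁿ) / (1 - r)
S_5 = 17(1 - (-3)^5) / (1 - (-3))
S_5 = 17(1 - (-243)) / (4)
S_5 = 1037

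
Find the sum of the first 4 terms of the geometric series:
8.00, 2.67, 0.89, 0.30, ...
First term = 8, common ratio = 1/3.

Sₙ = a(1 - rⁿ) / (1 - r)
S_4 = 8(1 - (1/3)^4) / (1 - (1/3))
S_4 = 8(1 - (1/81)) / (2/3)
S_4 = 320/27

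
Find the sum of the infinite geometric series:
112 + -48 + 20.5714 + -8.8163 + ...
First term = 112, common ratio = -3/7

For |r| < 1, S = a / (1 - r)
S = 112 / (1 - (-3/7))
S = 112 / (10/7)
S = 392/5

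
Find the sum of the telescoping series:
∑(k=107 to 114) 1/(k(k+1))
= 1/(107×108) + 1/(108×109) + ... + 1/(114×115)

Partial fractions: 1/(k(k+1)) = 1/k - 1/(k+1)
The series telescopes:
= (1/107 - 1/108) + (1/108 - 1/109) + ... + (1/114 - 1/115)
= 1/107 - 1/115
= 8/12305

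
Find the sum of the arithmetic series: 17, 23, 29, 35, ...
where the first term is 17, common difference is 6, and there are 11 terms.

Sₙ = n/2 × (first + last)
Last term = a + (n-1)d = 17 + (11-1)×6 = 77
S_11 = 11/2 × (17 + 77)
S_11 = 11/2 × 94 = 517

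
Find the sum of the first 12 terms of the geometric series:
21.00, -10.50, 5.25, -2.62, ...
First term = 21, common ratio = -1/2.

Sₙ = a(1 - rⁿ) / (1 - r)
S_12 = 21(1 - (-1/2)^12) / (1 - (-1/2))
S_12 = 21(1 - (1/4096)) / (3/2)
S_12 = 28665/2048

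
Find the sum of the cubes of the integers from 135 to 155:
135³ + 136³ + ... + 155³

Use ∑_{k=1}^{n} k³ = [n(n+1)/2]², then subtract the first 134 terms.
∑_{k=1}^{155} k³ = [155×156/2]² = 12090² = 146168100
∑_{k=1}^{134} k³ = [134×135/2]² = 9045² = 81812025
∑_{k=135}^{155} k³ = 146168100 - 81812025 = 64356075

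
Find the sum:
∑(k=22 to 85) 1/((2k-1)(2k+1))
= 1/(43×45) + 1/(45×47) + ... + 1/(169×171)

Partial fractions: 1/((2k-1)(2k+1)) = (1/2)[1/(2k-1) - 1/(2k+1)]
The series telescopes:
= (1/2)[1/43 - 1/171]
= 64/7353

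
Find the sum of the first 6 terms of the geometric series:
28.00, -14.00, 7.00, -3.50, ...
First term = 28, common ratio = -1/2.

Sₙ = a(1 - rⁿ) / (1 - r)
S_6 = 28(1 - (-1/2)^6) / (1 - (-1/2))
S_6 = 28(1 - (1/64)) / (3/2)
S_6 = 147/8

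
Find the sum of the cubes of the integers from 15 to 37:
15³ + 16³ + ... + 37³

Use ∑_{k=1}^{n} k³ = [n(n+1)/2]², then subtract the first 14 terms.
∑_{k=1}^{37} k³ = [37×38/2]² = 703² = 494209
∑_{k=1}^{14} k³ = [14×15/2]² = 105² = 11025
∑_{k=15}^{37} k³ = 494209 - 11025 = 483184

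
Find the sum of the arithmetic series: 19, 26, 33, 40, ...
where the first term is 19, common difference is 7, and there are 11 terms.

Sₙ = n/2 × (first + last)
Last term = a + (n-1)d = 19 + (11-1)×7 = 89
S_11 = 11/2 × (19 + 89)
S_11 = 11/2 × 108 = 594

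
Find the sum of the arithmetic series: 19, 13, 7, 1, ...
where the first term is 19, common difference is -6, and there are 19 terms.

Sₙ = n/2 × (first + last)
Last term = a + (n-1)d = 19 + (19-1)×(-6) = -89
S_19 = 19/2 × (19 + (-89))
S_19 = 19/2 × (-70) = -665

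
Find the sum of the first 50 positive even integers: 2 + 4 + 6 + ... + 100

Sum of first n even numbers = n(n+1)
= 50×51
= 2550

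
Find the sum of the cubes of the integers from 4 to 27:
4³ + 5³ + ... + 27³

Use ∑_{k=1}^{n} k³ = [n(n+1)/2]², then subtract the first 3 terms.
∑_{k=1}^{27} k³ = [27×28/2]² = 378² = 142884
∑_{k=1}^{3} k³ = [3×4/2]² = 6² = 36
∑_{k=4}^{27} k³ = 142884 - 36 = 142848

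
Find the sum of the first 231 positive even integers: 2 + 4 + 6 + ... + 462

Sum of first n even numbers = n(n+1)
= 231×232
= 53592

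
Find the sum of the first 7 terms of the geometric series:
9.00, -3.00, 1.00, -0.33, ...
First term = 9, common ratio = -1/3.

Sₙ = a(1 - rⁿ) / (1 - r)
S_7 = 9(1 - (-1/3)^7) / (1 - (-1/3))
S_7 = 9(1 - (-1/2187)) / (4/3)
S_7 = 547/81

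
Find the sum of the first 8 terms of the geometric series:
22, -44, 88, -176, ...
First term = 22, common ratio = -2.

Sₙ = a(1 - rⁿ) / (1 - r)
S_8 = 22(1 - (-2)^8) / (1 - (-2))
S_8 = 22(1 - 256) / (3)
S_8 = -1870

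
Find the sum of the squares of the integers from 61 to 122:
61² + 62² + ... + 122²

Use ∑_{k=1}^{n} k² = n(n+1)(2n+1)/6, then subtract the first 60 terms.
∑_{k=1}^{122} k² = 122×123×245/6 = 612745
∑_{k=1}^{60} k² = 60×61×121/6 = 73810
∑_{k=61}^{122} k² = 612745 - 73810 = 538935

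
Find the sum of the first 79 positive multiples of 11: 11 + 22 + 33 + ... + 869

Factor out 11: = 11(1 + 2 + ... + 79) = 11 × n(n+1)/2
= 11 × 79×80/2
= 11 × 3160
= 34760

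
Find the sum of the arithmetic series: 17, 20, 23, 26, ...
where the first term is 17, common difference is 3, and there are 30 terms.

Sₙ = n/2 × (first + last)
Last term = a + (n-1)d = 17 + (30-1)×3 = 104
S_30 = 30/2 × (17 + 104)
S_30 = 30/2 × 121 = 1815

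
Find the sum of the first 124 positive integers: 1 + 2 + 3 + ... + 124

Formula: ∑k = n(n+1)/2
= 124×125/2
= 15500/2
= 7750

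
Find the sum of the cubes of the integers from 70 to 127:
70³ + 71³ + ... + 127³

Use ∑_{k=1}^{n} k³ = [n(n+1)/2]², then subtract the first 69 terms.
∑_{k=1}^{127} k³ = [127×128/2]² = 8128² = 66064384
∑_{k=1}^{69} k³ = [69×70/2]² = 2415² = 5832225
∑_{k=70}^{127} k³ = 66064384 - 5832225 = 60232159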